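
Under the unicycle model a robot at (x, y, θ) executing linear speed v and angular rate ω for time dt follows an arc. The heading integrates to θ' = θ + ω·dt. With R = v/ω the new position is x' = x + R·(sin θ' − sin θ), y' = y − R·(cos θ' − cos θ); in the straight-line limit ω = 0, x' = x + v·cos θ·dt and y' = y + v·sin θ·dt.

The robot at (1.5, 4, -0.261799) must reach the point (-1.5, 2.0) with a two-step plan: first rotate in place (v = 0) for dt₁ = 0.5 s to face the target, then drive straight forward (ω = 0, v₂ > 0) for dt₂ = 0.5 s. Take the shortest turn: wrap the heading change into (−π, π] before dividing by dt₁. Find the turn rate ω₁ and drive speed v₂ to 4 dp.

heading to target = atan2(2−4, -1.5−1.5) = -2.5536
Δθ = wrap(-2.5536 − -0.2618) = -2.2918; ω₁ = Δθ/dt₁ = -4.5836
distance = √((-1.5−1.5)² + (2−4)²) = 3.6056; v₂ = distance/dt₂ = 7.2111

ω₁ = -4.5836, v₂ = 7.2111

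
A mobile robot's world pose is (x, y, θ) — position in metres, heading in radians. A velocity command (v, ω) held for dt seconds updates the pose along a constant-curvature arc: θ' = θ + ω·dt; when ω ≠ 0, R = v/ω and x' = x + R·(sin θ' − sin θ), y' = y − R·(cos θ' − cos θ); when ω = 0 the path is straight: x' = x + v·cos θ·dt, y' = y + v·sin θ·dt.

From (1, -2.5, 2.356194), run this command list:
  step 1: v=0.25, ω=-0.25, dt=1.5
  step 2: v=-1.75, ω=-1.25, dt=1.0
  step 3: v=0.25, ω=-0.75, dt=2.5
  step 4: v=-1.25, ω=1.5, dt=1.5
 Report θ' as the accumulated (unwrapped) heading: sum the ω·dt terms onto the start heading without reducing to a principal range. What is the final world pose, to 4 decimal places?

step 1: θ'=1.9812 (R=-1.0000) → pose (0.7901, -2.1919, 1.9812)
step 2: θ'=0.7312 (R=1.4000) → pose (0.4413, -3.7926, 0.7312)
step 3: θ'=-1.1438 (R=-0.3333) → pose (0.9673, -3.9026, -1.1438)
step 4: θ'=1.1062 (R=-0.8333) → pose (-0.5363, -3.8744, 1.1062)

(-0.5363, -3.8744, 1.1062)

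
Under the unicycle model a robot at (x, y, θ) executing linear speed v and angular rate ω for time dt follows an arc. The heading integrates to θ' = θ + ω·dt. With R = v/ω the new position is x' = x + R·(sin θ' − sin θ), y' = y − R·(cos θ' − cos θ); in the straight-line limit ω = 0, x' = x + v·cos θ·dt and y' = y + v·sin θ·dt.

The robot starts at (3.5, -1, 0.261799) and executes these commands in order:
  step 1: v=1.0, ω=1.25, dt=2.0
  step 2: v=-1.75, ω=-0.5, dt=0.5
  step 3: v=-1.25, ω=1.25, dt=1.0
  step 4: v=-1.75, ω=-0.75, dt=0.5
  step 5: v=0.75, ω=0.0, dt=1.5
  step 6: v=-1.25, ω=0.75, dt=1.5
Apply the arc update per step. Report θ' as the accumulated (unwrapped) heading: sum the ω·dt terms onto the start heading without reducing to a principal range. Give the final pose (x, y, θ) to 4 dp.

step 1: θ'=2.7618 (R=0.8000) → pose (3.5895, 0.5157, 2.7618)
step 2: θ'=2.5118 (R=3.5000) → pose (4.3534, 0.0937, 2.5118)
step 3: θ'=3.7618 (R=-1.0000) → pose (5.5236, 0.0881, 3.7618)
step 4: θ'=3.3868 (R=2.3333) → pose (6.3133, 0.4528, 3.3868)
step 5: θ'=3.3868 (straight) → pose (5.2219, 0.1797, 3.3868)
step 6: θ'=4.5118 (R=-1.6667) → pose (6.4506, 1.4645, 4.5118)

(6.4506, 1.4645, 4.5118)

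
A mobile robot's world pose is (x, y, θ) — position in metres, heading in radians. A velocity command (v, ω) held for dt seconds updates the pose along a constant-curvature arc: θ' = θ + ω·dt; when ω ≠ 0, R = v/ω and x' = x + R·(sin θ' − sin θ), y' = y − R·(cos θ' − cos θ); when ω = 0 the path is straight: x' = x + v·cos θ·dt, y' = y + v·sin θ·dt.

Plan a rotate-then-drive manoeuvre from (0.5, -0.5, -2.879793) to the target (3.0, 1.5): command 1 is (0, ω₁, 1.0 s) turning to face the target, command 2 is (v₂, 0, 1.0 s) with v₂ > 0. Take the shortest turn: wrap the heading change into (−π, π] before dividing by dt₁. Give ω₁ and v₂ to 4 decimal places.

ω₁ = -2.7287, v₂ = 3.2016

heading to target = atan2(1.5−-0.5, 3−0.5) = 0.6747
Δθ = wrap(0.6747 − -2.8798) = -2.7287; ω₁ = Δθ/dt₁ = -2.7287
distance = √((3−0.5)² + (1.5−-0.5)²) = 3.2016; v₂ = distance/dt₂ = 3.2016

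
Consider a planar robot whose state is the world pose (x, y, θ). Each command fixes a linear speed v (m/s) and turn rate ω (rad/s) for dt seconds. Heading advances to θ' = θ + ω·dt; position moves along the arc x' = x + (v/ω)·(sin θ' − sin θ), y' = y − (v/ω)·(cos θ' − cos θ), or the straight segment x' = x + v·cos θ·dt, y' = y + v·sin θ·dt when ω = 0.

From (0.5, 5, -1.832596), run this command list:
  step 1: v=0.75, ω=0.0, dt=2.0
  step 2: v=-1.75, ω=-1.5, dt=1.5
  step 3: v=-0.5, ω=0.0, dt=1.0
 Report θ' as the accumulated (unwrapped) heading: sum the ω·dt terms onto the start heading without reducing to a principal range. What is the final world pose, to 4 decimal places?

(2.4760, 3.5322, -4.0826)

step 1: θ'=-1.8326 (straight) → pose (0.1118, 3.5511, -1.8326)
step 2: θ'=-4.0826 (R=1.1667) → pose (2.1815, 3.9363, -4.0826)
step 3: θ'=-4.0826 (straight) → pose (2.4760, 3.5322, -4.0826)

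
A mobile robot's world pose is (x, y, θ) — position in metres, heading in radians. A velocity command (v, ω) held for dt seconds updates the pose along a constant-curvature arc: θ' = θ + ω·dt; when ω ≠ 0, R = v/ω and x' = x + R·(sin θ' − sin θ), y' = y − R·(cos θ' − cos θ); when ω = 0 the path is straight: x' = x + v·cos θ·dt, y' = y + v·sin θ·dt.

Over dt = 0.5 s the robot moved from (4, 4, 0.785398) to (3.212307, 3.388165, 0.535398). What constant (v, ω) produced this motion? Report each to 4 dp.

Δθ = 0.535398 − 0.785398 = -0.250000
ω = Δθ/dt = -0.250000/0.5 = -0.5000
R = Δx/(sin θ' − sin θ) = 4.0000
v = R·ω = 4.0000·-0.5000 = -2.0000

v = -2.0000, ω = -0.5000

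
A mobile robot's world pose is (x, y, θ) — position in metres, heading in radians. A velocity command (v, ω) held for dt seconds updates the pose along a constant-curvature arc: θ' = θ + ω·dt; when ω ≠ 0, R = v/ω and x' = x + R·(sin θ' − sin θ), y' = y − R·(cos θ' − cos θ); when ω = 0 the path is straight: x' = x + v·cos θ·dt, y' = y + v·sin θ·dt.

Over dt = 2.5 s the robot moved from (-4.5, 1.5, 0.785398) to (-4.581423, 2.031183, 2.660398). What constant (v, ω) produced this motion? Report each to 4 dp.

Δθ = 2.660398 − 0.785398 = 1.875000
ω = Δθ/dt = 1.875000/2.5 = 0.7500
R = −Δy/(cos θ' − cos θ) = 0.3333
v = R·ω = 0.3333·0.7500 = 0.2500

v = 0.2500, ω = 0.7500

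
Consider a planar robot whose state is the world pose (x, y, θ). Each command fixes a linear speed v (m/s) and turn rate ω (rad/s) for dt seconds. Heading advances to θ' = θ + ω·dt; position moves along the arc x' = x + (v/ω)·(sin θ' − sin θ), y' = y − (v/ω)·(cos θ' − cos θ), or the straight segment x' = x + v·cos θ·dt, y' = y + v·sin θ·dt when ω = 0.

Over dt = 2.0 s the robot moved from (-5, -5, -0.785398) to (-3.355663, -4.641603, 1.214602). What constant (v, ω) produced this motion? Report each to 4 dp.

Δθ = 1.214602 − -0.785398 = 2.000000
ω = Δθ/dt = 2.000000/2.0 = 1.0000
R = Δx/(sin θ' − sin θ) = 1.0000
v = R·ω = 1.0000·1.0000 = 1.0000

v = 1.0000, ω = 1.0000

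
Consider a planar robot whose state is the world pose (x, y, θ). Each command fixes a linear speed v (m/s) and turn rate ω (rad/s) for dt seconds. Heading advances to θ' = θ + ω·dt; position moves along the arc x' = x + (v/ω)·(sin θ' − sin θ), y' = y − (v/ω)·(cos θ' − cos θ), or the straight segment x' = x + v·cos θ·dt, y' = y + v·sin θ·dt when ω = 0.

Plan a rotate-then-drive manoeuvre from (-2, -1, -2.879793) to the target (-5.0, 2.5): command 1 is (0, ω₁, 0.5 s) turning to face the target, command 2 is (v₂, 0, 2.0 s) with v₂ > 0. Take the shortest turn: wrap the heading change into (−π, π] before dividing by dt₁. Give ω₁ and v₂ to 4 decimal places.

ω₁ = -2.2479, v₂ = 2.3049

heading to target = atan2(2.5−-1, -5−-2) = 2.2794
Δθ = wrap(2.2794 − -2.8798) = -1.1240; ω₁ = Δθ/dt₁ = -2.2479
distance = √((-5−-2)² + (2.5−-1)²) = 4.6098; v₂ = distance/dt₂ = 2.3049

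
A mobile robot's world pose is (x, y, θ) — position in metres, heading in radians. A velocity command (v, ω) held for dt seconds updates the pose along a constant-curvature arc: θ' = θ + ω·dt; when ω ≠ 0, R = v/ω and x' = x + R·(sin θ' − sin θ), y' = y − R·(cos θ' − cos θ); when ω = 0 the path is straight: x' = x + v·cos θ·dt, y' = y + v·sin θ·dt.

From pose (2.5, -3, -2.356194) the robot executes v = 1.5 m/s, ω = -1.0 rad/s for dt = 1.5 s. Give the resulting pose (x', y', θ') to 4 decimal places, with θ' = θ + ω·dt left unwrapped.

θ' = -2.3562 + -1.0·1.5 = -3.8562
R = v/ω = 1.5/-1.0 = -1.5000
x' = 2.5 + -1.5000·(sin -3.8562 − sin -2.3562) = 0.4564
y' = -3 − -1.5000·(cos -3.8562 − cos -2.3562) = -3.0724

(0.4564, -3.0724, -3.8562)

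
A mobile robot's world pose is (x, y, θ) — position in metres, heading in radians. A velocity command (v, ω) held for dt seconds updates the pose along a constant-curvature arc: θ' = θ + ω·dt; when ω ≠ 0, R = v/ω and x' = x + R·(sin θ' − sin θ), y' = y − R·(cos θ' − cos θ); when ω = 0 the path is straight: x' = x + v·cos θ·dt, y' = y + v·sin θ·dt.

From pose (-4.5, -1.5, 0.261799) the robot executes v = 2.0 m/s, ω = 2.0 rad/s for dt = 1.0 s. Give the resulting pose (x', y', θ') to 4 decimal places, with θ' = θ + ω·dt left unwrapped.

(-3.9882, 0.1032, 2.2618)

θ' = 0.2618 + 2.0·1.0 = 2.2618
R = v/ω = 2.0/2.0 = 1.0000
x' = -4.5 + 1.0000·(sin 2.2618 − sin 0.2618) = -3.9882
y' = -1.5 − 1.0000·(cos 2.2618 − cos 0.2618) = 0.1032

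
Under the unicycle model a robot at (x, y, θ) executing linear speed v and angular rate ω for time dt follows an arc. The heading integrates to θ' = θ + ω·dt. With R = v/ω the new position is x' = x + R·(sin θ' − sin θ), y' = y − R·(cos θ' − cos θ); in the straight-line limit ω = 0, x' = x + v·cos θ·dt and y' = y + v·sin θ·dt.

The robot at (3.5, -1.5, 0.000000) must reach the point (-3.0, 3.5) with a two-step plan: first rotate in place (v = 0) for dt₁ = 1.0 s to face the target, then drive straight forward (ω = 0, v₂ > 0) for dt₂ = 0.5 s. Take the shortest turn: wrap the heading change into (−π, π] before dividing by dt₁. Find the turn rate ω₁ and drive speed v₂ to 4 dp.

ω₁ = 2.4859, v₂ = 16.4012

heading to target = atan2(3.5−-1.5, -3−3.5) = 2.4859
Δθ = wrap(2.4859 − 0.0000) = 2.4859; ω₁ = Δθ/dt₁ = 2.4859
distance = √((-3−3.5)² + (3.5−-1.5)²) = 8.2006; v₂ = distance/dt₂ = 16.4012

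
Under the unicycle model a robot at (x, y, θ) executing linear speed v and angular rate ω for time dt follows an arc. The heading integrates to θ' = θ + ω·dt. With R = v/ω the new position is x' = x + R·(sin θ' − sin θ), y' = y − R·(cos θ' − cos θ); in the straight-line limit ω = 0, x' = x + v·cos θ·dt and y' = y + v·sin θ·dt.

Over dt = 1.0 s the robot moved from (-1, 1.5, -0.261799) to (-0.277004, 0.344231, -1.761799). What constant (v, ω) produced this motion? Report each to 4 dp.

Δθ = -1.761799 − -0.261799 = -1.500000
ω = Δθ/dt = -1.500000/1.0 = -1.5000
R = −Δy/(cos θ' − cos θ) = -1.0000
v = R·ω = -1.0000·-1.5000 = 1.5000

v = 1.5000, ω = -1.5000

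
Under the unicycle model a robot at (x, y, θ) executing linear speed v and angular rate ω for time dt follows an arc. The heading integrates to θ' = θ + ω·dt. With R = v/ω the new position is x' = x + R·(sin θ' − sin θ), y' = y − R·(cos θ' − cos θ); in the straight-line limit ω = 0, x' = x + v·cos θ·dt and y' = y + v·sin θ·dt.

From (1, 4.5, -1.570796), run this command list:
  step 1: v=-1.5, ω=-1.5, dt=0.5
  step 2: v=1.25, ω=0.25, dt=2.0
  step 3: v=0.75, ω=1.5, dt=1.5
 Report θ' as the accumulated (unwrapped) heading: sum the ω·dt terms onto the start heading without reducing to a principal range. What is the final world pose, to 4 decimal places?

(0.7747, 2.4321, 0.4292)

step 1: θ'=-2.3208 (R=1.0000) → pose (1.2683, 5.1816, -2.3208)
step 2: θ'=-1.8208 (R=5.0000) → pose (0.0822, 3.0105, -1.8208)
step 3: θ'=0.4292 (R=0.5000) → pose (0.7747, 2.4321, 0.4292)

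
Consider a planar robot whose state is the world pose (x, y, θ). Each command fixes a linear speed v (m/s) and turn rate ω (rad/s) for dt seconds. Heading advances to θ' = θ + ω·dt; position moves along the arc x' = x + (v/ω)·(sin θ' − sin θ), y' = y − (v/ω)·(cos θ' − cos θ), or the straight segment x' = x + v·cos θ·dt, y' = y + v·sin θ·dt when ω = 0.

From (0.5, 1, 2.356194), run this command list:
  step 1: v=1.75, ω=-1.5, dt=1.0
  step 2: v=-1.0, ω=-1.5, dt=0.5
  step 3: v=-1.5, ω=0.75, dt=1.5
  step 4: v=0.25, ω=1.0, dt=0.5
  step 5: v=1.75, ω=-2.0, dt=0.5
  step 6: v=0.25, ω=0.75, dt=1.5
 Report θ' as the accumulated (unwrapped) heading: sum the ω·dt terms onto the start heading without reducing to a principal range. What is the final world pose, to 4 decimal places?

(-1.2752, 2.2972, 1.8562)

step 1: θ'=0.8562 (R=-1.1667) → pose (0.4437, 2.5895, 0.8562)
step 2: θ'=0.1062 (R=0.6667) → pose (0.0108, 2.3635, 0.1062)
step 3: θ'=1.2312 (R=-2.0000) → pose (-1.6630, 1.0410, 1.2312)
step 4: θ'=1.7312 (R=0.2500) → pose (-1.6519, 1.1642, 1.7312)
step 5: θ'=0.7312 (R=-0.8750) → pose (-1.3724, 1.9552, 0.7312)
step 6: θ'=1.8562 (R=0.3333) → pose (-1.2752, 2.2972, 1.8562)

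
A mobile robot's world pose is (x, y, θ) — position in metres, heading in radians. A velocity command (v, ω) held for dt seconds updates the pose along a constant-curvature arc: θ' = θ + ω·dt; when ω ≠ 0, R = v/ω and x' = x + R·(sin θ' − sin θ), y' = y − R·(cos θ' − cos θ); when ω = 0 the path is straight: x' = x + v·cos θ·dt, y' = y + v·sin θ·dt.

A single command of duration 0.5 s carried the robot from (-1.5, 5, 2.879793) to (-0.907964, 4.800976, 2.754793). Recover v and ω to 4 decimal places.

Δθ = 2.754793 − 2.879793 = -0.125000
ω = Δθ/dt = -0.125000/0.5 = -0.2500
R = Δx/(sin θ' − sin θ) = 5.0000
v = R·ω = 5.0000·-0.2500 = -1.2500

v = -1.2500, ω = -0.2500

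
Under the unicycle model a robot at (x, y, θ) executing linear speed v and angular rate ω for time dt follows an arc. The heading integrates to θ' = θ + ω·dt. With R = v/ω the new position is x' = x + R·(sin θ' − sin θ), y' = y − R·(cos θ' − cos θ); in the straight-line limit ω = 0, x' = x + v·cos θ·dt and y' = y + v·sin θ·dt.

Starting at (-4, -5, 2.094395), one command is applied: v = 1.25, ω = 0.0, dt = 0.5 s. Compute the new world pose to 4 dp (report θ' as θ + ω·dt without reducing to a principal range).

θ' = 2.0944 + 0.0·0.5 = 2.0944
ω = 0 → straight: x' = -4 + 1.25·cos(2.0944)·0.5 = -4.3125
y' = -5 + 1.25·sin(2.0944)·0.5 = -4.4587

(-4.3125, -4.4587, 2.0944)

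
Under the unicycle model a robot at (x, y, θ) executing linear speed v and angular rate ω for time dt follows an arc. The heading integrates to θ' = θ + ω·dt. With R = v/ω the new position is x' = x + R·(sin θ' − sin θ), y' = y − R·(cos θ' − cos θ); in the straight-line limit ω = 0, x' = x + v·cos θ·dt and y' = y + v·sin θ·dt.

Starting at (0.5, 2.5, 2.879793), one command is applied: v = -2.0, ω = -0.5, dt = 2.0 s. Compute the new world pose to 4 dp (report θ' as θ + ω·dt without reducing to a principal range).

θ' = 2.8798 + -0.5·2.0 = 1.8798
R = v/ω = -2.0/-0.5 = 4.0000
x' = 0.5 + 4.0000·(sin 1.8798 − sin 2.8798) = 3.2753
y' = 2.5 − 4.0000·(cos 1.8798 − cos 2.8798) = -0.1473

(3.2753, -0.1473, 1.8798)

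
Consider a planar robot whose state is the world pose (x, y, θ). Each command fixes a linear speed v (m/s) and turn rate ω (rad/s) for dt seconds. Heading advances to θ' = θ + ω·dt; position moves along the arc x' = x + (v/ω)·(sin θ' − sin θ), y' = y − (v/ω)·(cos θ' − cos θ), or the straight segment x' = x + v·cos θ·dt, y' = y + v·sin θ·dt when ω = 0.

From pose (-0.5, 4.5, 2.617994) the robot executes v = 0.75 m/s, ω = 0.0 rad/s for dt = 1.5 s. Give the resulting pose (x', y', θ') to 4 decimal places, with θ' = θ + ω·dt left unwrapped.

(-1.4743, 5.0625, 2.6180)

θ' = 2.6180 + 0.0·1.5 = 2.6180
ω = 0 → straight: x' = -0.5 + 0.75·cos(2.6180)·1.5 = -1.4743
y' = 4.5 + 0.75·sin(2.6180)·1.5 = 5.0625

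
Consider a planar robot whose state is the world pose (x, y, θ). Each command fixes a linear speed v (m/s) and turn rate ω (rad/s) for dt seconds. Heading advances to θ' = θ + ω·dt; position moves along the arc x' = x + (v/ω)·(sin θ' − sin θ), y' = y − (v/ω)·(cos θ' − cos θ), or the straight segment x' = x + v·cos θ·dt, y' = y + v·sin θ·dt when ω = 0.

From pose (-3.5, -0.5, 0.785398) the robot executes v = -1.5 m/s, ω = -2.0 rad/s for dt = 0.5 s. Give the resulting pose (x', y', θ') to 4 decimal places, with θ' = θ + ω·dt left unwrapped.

(-4.1900, -0.7025, -0.2146)

θ' = 0.7854 + -2.0·0.5 = -0.2146
R = v/ω = -1.5/-2.0 = 0.7500
x' = -3.5 + 0.7500·(sin -0.2146 − sin 0.7854) = -4.1900
y' = -0.5 − 0.7500·(cos -0.2146 − cos 0.7854) = -0.7025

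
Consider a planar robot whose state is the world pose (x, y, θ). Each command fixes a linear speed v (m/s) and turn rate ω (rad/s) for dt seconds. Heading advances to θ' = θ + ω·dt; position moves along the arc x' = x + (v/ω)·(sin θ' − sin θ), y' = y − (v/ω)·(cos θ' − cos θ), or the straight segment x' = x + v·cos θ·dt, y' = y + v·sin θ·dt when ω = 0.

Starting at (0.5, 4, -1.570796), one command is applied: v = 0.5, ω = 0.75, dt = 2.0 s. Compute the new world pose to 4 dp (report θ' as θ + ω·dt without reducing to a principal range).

(1.1195, 3.3350, -0.0708)

θ' = -1.5708 + 0.75·2.0 = -0.0708
R = v/ω = 0.5/0.75 = 0.6667
x' = 0.5 + 0.6667·(sin -0.0708 − sin -1.5708) = 1.1195
y' = 4 − 0.6667·(cos -0.0708 − cos -1.5708) = 3.3350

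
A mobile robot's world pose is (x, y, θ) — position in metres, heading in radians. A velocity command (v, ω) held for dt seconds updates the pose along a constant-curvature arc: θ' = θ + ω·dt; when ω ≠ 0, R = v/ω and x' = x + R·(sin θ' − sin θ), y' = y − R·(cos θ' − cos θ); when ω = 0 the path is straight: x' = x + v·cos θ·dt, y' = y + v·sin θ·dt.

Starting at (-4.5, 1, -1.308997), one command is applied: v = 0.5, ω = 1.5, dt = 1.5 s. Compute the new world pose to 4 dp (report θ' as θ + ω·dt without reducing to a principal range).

(-3.9086, 0.8899, 0.9410)

θ' = -1.3090 + 1.5·1.5 = 0.9410
R = v/ω = 0.5/1.5 = 0.3333
x' = -4.5 + 0.3333·(sin 0.9410 − sin -1.3090) = -3.9086
y' = 1 − 0.3333·(cos 0.9410 − cos -1.3090) = 0.8899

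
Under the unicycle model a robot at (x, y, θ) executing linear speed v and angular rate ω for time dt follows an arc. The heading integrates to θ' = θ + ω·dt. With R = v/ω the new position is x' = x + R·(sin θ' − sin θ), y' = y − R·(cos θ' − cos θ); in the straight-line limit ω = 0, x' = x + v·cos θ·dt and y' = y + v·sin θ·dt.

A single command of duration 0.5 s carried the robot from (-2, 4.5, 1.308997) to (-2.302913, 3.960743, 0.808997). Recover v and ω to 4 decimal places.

Δθ = 0.808997 − 1.308997 = -0.500000
ω = Δθ/dt = -0.500000/0.5 = -1.0000
R = −Δy/(cos θ' − cos θ) = 1.2500
v = R·ω = 1.2500·-1.0000 = -1.2500

v = -1.2500, ω = -1.0000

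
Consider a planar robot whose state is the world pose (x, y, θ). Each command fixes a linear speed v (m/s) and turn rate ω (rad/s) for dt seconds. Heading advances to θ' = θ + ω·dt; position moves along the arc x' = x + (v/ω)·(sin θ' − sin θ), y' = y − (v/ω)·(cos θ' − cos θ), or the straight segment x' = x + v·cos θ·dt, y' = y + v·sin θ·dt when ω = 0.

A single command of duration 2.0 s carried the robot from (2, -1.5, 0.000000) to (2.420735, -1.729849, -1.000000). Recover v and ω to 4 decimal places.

Δθ = -1.000000 − 0.000000 = -1.000000
ω = Δθ/dt = -1.000000/2.0 = -0.5000
R = Δx/(sin θ' − sin θ) = -0.5000
v = R·ω = -0.5000·-0.5000 = 0.2500

v = 0.2500, ω = -0.5000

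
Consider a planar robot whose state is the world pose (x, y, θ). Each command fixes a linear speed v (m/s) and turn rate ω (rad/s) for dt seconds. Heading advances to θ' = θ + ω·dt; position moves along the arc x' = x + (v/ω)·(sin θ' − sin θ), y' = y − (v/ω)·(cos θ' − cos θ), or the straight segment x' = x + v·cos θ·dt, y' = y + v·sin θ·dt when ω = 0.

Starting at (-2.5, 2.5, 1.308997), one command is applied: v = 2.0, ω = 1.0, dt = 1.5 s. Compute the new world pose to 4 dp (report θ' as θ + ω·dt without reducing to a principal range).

(-3.7789, 4.9080, 2.8090)

θ' = 1.3090 + 1.0·1.5 = 2.8090
R = v/ω = 2.0/1.0 = 2.0000
x' = -2.5 + 2.0000·(sin 2.8090 − sin 1.3090) = -3.7789
y' = 2.5 − 2.0000·(cos 2.8090 − cos 1.3090) = 4.9080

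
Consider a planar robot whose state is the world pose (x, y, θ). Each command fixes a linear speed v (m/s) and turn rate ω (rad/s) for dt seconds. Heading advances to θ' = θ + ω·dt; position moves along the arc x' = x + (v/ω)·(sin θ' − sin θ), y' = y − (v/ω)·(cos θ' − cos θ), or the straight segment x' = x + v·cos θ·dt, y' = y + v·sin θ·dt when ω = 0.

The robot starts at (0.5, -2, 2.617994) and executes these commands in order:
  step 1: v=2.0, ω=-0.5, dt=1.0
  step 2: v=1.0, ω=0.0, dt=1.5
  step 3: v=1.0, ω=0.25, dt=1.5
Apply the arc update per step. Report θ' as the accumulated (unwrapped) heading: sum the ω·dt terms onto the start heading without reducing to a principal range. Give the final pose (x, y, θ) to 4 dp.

step 1: θ'=2.1180 (R=-4.0000) → pose (-0.9159, -0.6171, 2.1180)
step 2: θ'=2.1180 (straight) → pose (-1.6964, 0.6639, 2.1180)
step 3: θ'=2.4930 (R=4.0000) → pose (-2.6961, 1.7704, 2.4930)

(-2.6961, 1.7704, 2.4930)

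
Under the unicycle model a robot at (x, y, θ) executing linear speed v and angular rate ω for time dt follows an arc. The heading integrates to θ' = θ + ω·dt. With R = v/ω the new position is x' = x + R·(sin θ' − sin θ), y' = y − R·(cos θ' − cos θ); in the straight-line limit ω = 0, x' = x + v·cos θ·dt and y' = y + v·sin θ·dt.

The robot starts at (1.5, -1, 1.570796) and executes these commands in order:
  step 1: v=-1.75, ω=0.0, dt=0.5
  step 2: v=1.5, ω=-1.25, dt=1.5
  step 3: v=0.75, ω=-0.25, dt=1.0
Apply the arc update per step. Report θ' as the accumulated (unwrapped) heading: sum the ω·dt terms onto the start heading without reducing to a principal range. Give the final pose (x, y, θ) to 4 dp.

step 1: θ'=1.5708 (straight) → pose (1.5000, -1.8750, 1.5708)
step 2: θ'=-0.3042 (R=-1.2000) → pose (3.0594, -0.7301, -0.3042)
step 3: θ'=-0.5542 (R=-3.0000) → pose (3.7396, -1.0414, -0.5542)

(3.7396, -1.0414, -0.5542)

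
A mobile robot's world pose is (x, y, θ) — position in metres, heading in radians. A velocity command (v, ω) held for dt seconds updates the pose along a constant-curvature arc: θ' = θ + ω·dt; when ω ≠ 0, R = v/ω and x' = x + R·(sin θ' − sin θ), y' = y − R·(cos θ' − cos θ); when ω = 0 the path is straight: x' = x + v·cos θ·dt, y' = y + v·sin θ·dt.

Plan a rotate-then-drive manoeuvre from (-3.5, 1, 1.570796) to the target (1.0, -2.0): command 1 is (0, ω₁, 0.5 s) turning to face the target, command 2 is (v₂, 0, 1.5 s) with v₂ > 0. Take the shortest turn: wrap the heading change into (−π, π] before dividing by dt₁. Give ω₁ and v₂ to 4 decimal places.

ω₁ = -4.3176, v₂ = 3.6056

heading to target = atan2(-2−1, 1−-3.5) = -0.5880
Δθ = wrap(-0.5880 − 1.5708) = -2.1588; ω₁ = Δθ/dt₁ = -4.3176
distance = √((1−-3.5)² + (-2−1)²) = 5.4083; v₂ = distance/dt₂ = 3.6056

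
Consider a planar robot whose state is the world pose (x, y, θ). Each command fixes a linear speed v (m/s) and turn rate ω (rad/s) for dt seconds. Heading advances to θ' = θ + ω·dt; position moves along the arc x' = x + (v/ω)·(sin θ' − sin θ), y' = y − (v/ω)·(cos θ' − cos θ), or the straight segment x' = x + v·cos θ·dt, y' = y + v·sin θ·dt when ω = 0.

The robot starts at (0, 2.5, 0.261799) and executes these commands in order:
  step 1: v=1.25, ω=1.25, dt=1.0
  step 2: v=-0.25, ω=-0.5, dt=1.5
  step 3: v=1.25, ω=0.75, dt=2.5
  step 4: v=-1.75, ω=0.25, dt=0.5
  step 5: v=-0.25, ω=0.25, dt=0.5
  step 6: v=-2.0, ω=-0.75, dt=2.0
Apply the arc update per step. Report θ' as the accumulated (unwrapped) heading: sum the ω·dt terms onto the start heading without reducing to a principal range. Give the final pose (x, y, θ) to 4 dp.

step 1: θ'=1.5118 (R=1.0000) → pose (0.7394, 3.4070, 1.5118)
step 2: θ'=0.7618 (R=0.5000) → pose (0.5854, 3.0746, 0.7618)
step 3: θ'=2.6368 (R=1.6667) → pose (0.2411, 5.7394, 2.6368)
step 4: θ'=2.7618 (R=-7.0000) → pose (1.0314, 5.3652, 2.7618)
step 5: θ'=2.8868 (R=-1.0000) → pose (1.1501, 5.3262, 2.8868)
step 6: θ'=1.3868 (R=2.6667) → pose (3.0996, 2.2577, 1.3868)

(3.0996, 2.2577, 1.3868)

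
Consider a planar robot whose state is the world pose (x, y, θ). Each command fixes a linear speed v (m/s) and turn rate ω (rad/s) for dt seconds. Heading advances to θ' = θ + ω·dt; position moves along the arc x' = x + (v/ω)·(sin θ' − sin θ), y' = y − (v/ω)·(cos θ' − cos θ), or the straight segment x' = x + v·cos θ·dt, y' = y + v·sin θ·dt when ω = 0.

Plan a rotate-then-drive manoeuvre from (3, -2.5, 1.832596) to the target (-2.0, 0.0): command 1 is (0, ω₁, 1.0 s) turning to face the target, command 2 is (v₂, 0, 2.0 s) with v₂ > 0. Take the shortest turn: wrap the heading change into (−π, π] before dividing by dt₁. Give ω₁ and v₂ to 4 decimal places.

heading to target = atan2(0−-2.5, -2−3) = 2.6779
Δθ = wrap(2.6779 − 1.8326) = 0.8453; ω₁ = Δθ/dt₁ = 0.8453
distance = √((-2−3)² + (0−-2.5)²) = 5.5902; v₂ = distance/dt₂ = 2.7951

ω₁ = 0.8453, v₂ = 2.7951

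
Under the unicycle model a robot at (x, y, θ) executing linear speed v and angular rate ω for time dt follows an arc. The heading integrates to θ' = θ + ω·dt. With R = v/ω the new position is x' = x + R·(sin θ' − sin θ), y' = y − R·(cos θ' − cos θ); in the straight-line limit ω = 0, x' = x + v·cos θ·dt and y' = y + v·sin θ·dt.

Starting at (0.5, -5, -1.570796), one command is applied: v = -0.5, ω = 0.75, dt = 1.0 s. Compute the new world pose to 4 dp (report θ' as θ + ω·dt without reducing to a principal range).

θ' = -1.5708 + 0.75·1.0 = -0.8208
R = v/ω = -0.5/0.75 = -0.6667
x' = 0.5 + -0.6667·(sin -0.8208 − sin -1.5708) = 0.3211
y' = -5 − -0.6667·(cos -0.8208 − cos -1.5708) = -4.5456

(0.3211, -4.5456, -0.8208)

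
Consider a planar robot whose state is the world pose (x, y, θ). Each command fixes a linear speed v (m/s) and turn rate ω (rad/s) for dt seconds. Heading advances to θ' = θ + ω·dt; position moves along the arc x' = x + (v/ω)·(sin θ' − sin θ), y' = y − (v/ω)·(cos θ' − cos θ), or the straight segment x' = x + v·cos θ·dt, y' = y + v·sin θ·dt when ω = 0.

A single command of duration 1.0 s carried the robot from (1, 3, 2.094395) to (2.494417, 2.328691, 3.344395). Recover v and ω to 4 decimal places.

Δθ = 3.344395 − 2.094395 = 1.250000
ω = Δθ/dt = 1.250000/1.0 = 1.2500
R = Δx/(sin θ' − sin θ) = -1.4000
v = R·ω = -1.4000·1.2500 = -1.7500

v = -1.7500, ω = 1.2500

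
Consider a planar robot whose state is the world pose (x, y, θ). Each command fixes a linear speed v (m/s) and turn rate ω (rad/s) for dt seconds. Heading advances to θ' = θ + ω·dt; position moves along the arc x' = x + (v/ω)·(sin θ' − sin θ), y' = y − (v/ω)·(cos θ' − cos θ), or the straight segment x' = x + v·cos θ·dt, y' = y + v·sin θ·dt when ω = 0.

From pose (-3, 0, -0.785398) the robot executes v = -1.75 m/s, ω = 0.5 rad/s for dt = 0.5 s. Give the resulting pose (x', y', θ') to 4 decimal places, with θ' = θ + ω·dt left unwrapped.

(-3.6892, 0.5354, -0.5354)

θ' = -0.7854 + 0.5·0.5 = -0.5354
R = v/ω = -1.75/0.5 = -3.5000
x' = -3 + -3.5000·(sin -0.5354 − sin -0.7854) = -3.6892
y' = 0 − -3.5000·(cos -0.5354 − cos -0.7854) = 0.5354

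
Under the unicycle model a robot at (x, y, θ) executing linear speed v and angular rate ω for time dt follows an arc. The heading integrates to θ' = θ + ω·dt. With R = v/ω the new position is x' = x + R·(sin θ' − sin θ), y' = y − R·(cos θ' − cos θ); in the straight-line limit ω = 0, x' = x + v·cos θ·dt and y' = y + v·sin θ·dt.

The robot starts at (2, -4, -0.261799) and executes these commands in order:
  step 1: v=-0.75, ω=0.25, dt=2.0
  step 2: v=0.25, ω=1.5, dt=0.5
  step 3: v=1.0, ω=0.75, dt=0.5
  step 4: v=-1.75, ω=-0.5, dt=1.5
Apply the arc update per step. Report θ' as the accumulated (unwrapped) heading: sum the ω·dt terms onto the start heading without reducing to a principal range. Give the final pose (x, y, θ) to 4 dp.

step 1: θ'=0.2382 (R=-3.0000) → pose (0.5157, -3.9825, 0.2382)
step 2: θ'=0.9882 (R=0.1667) → pose (0.6155, -3.9122, 0.9882)
step 3: θ'=1.3632 (R=1.3333) → pose (0.8068, -3.4534, 1.3632)
step 4: θ'=0.6132 (R=3.5000) → pose (-0.6038, -5.5944, 0.6132)

(-0.6038, -5.5944, 0.6132)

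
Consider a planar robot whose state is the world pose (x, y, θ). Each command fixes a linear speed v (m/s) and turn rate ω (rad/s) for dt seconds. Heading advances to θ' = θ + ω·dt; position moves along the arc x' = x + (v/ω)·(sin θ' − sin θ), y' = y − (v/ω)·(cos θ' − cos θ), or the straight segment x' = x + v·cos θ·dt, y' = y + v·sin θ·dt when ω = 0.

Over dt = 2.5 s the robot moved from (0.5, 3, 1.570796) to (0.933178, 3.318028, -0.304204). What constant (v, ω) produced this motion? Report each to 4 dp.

v = 0.2500, ω = -0.7500

Δθ = -0.304204 − 1.570796 = -1.875000
ω = Δθ/dt = -1.875000/2.5 = -0.7500
R = Δx/(sin θ' − sin θ) = -0.3333
v = R·ω = -0.3333·-0.7500 = 0.2500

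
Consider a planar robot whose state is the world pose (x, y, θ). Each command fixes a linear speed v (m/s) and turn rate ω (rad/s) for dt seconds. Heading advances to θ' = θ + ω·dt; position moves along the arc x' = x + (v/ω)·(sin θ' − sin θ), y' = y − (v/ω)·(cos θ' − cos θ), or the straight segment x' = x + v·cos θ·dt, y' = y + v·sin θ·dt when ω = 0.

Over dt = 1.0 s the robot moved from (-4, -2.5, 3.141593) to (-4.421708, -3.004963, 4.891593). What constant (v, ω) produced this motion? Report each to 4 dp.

Δθ = 4.891593 − 3.141593 = 1.750000
ω = Δθ/dt = 1.750000/1.0 = 1.7500
R = −Δy/(cos θ' − cos θ) = 0.4286
v = R·ω = 0.4286·1.7500 = 0.7500

v = 0.7500, ω = 1.7500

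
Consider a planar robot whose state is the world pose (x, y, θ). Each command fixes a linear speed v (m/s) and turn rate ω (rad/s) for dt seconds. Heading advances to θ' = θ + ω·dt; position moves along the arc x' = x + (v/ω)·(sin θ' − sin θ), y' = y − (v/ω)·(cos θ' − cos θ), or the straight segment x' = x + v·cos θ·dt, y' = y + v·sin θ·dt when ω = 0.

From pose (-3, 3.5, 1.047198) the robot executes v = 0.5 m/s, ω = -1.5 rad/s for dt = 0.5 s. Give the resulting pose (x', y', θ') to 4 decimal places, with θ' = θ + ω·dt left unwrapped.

(-2.8089, 3.6521, 0.2972)

θ' = 1.0472 + -1.5·0.5 = 0.2972
R = v/ω = 0.5/-1.5 = -0.3333
x' = -3 + -0.3333·(sin 0.2972 − sin 1.0472) = -2.8089
y' = 3.5 − -0.3333·(cos 0.2972 − cos 1.0472) = 3.6521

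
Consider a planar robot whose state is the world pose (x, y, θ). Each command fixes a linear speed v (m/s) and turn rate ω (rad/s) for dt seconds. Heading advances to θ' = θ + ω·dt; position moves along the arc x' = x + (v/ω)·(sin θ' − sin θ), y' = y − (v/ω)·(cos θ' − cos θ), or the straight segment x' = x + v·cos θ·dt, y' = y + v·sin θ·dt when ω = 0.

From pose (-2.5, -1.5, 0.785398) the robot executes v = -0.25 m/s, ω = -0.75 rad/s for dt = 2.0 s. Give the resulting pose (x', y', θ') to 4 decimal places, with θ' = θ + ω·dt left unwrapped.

θ' = 0.7854 + -0.75·2.0 = -0.7146
R = v/ω = -0.25/-0.75 = 0.3333
x' = -2.5 + 0.3333·(sin -0.7146 − sin 0.7854) = -2.9541
y' = -1.5 − 0.3333·(cos -0.7146 − cos 0.7854) = -1.5161

(-2.9541, -1.5161, -0.7146)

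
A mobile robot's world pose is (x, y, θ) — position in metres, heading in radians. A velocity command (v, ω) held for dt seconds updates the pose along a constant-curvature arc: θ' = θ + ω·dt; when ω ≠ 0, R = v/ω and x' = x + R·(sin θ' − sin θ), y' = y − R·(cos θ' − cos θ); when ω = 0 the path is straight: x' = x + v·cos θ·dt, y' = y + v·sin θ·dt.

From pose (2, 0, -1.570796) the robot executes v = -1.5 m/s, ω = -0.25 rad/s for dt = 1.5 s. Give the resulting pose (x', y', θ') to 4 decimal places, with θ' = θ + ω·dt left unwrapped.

(2.4170, 2.1976, -1.9458)

θ' = -1.5708 + -0.25·1.5 = -1.9458
R = v/ω = -1.5/-0.25 = 6.0000
x' = 2 + 6.0000·(sin -1.9458 − sin -1.5708) = 2.4170
y' = 0 − 6.0000·(cos -1.9458 − cos -1.5708) = 2.1976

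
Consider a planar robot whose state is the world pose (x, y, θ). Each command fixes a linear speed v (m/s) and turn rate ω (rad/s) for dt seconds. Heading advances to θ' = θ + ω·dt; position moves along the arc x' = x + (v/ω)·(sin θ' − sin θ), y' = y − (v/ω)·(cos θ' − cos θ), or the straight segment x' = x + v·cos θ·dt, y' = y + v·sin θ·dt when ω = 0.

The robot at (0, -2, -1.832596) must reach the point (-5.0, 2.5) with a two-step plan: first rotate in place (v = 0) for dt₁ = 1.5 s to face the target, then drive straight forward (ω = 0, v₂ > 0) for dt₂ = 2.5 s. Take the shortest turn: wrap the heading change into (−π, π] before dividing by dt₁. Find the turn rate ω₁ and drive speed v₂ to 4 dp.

ω₁ = -1.3612, v₂ = 2.6907

heading to target = atan2(2.5−-2, -5−0) = 2.4088
Δθ = wrap(2.4088 − -1.8326) = -2.0418; ω₁ = Δθ/dt₁ = -1.3612
distance = √((-5−0)² + (2.5−-2)²) = 6.7268; v₂ = distance/dt₂ = 2.6907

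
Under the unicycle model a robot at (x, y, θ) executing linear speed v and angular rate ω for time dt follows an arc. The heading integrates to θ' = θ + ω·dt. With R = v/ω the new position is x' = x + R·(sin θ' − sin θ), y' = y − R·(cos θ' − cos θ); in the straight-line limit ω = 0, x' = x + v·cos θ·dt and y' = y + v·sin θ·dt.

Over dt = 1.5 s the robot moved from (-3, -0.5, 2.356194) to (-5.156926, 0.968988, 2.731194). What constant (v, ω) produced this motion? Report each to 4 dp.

v = 1.7500, ω = 0.2500

Δθ = 2.731194 − 2.356194 = 0.375000
ω = Δθ/dt = 0.375000/1.5 = 0.2500
R = Δx/(sin θ' − sin θ) = 7.0000
v = R·ω = 7.0000·0.2500 = 1.7500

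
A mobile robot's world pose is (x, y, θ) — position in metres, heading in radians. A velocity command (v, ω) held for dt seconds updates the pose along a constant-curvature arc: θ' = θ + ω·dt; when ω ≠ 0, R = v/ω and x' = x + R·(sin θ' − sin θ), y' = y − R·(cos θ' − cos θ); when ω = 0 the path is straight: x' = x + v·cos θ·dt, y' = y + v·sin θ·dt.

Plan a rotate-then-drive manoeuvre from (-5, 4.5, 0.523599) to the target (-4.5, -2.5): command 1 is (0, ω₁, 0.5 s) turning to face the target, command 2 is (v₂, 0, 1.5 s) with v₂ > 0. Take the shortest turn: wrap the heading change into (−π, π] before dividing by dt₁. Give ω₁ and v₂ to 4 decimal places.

heading to target = atan2(-2.5−4.5, -4.5−-5) = -1.4995
Δθ = wrap(-1.4995 − 0.5236) = -2.0231; ω₁ = Δθ/dt₁ = -4.0462
distance = √((-4.5−-5)² + (-2.5−4.5)²) = 7.0178; v₂ = distance/dt₂ = 4.6786

ω₁ = -4.0462, v₂ = 4.6786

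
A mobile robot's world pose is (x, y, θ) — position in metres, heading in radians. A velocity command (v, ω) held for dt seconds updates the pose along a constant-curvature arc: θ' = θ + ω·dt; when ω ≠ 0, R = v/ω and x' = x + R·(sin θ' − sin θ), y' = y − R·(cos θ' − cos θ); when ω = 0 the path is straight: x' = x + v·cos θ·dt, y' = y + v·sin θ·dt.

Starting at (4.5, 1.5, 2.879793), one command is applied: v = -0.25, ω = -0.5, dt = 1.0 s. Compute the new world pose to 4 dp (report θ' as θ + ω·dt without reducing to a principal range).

(4.7157, 1.3788, 2.3798)

θ' = 2.8798 + -0.5·1.0 = 2.3798
R = v/ω = -0.25/-0.5 = 0.5000
x' = 4.5 + 0.5000·(sin 2.3798 − sin 2.8798) = 4.7157
y' = 1.5 − 0.5000·(cos 2.3798 − cos 2.8798) = 1.3788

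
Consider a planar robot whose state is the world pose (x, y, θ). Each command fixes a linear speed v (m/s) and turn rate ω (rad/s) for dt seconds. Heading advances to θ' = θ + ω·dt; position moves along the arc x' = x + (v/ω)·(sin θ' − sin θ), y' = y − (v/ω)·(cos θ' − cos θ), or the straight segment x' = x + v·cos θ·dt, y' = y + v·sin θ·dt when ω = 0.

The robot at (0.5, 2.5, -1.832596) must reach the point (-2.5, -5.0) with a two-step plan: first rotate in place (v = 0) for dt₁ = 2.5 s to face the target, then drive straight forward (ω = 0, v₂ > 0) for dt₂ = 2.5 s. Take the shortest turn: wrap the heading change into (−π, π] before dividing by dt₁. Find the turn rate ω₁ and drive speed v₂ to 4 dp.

heading to target = atan2(-5−2.5, -2.5−0.5) = -1.9513
Δθ = wrap(-1.9513 − -1.8326) = -0.1187; ω₁ = Δθ/dt₁ = -0.0475
distance = √((-2.5−0.5)² + (-5−2.5)²) = 8.0777; v₂ = distance/dt₂ = 3.2311

ω₁ = -0.0475, v₂ = 3.2311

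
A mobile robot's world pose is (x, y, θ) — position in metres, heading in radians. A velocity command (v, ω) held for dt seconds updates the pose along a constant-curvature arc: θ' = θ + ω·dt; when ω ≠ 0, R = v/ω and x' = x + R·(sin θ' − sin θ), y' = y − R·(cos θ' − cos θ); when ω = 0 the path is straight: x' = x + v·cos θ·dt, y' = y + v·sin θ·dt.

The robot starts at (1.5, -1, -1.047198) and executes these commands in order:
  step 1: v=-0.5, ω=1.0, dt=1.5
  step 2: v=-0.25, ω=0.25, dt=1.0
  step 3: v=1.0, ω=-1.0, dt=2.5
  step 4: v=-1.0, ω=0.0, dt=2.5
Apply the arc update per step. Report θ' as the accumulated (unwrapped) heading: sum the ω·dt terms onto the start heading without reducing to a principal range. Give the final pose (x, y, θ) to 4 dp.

step 1: θ'=0.4528 (R=-0.5000) → pose (0.8482, -0.8004, 0.4528)
step 2: θ'=0.7028 (R=-1.0000) → pose (0.6394, -0.9366, 0.7028)
step 3: θ'=-1.7972 (R=-1.0000) → pose (2.2602, -1.9241, -1.7972)
step 4: θ'=-1.7972 (straight) → pose (2.8214, 0.5121, -1.7972)

(2.8214, 0.5121, -1.7972)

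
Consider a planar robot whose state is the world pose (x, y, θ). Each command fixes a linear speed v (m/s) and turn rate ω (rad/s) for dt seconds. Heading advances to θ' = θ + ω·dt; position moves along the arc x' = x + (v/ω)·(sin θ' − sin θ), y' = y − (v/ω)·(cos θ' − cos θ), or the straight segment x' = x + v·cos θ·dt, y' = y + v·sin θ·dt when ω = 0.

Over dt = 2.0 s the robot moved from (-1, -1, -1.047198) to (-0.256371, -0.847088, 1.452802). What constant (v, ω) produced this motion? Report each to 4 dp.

v = 0.5000, ω = 1.2500

Δθ = 1.452802 − -1.047198 = 2.500000
ω = Δθ/dt = 2.500000/2.0 = 1.2500
R = Δx/(sin θ' − sin θ) = 0.4000
v = R·ω = 0.4000·1.2500 = 0.5000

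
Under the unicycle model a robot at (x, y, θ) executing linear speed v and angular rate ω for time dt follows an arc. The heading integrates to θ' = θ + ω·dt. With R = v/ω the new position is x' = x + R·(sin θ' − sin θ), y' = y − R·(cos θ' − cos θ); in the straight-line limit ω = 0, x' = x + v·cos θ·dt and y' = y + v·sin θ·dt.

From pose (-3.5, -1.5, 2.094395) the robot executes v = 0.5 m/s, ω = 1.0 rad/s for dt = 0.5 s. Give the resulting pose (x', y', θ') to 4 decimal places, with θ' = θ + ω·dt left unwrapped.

(-3.6729, -1.3230, 2.5944)

θ' = 2.0944 + 1.0·0.5 = 2.5944
R = v/ω = 0.5/1.0 = 0.5000
x' = -3.5 + 0.5000·(sin 2.5944 − sin 2.0944) = -3.6729
y' = -1.5 − 0.5000·(cos 2.5944 − cos 2.0944) = -1.3230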